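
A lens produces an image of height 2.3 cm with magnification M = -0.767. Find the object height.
ho = |hi|/|M| = 2.999 cm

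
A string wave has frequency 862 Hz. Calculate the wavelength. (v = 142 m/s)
λ = v/f = 0.1647 m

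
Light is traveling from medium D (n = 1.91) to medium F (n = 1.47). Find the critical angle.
θc = arcsin(n₂/n₁) = 50.32°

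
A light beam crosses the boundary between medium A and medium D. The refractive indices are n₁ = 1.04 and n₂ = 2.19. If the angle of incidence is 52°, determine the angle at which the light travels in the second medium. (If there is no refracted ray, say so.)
sin θ₂ = (n₁/n₂)·sin θ₁ = 0.3742 → θ₂ = 21.98°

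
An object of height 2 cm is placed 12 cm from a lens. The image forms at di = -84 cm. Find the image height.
hi = (-di/do) × ho = 14 cm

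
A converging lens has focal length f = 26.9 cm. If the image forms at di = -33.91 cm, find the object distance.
1/do = 1/f − 1/di → do = 15 cm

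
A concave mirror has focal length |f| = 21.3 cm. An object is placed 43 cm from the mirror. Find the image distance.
f = +21.3 cm (concave); 1/di = 1/f − 1/do → di = 42.21 cm (real image, in front of mirror)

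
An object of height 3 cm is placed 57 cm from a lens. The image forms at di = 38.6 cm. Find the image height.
hi = (-di/do) × ho = -2.032 cm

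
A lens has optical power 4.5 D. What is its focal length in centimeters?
f = 1/P = 22.22 cm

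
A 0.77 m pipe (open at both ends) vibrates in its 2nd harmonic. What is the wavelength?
λₙ = 2L/n = 0.77 m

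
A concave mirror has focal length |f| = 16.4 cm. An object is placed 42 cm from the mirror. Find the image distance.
f = +16.4 cm (concave); 1/di = 1/f − 1/do → di = 26.91 cm (real image, in front of mirror)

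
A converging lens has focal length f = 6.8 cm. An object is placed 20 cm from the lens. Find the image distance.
1/di = 1/f − 1/do → di = 10.3 cm (real image)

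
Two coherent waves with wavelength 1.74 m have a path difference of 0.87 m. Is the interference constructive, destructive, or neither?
destructive — path difference = 0.5λ, an odd multiple of λ/2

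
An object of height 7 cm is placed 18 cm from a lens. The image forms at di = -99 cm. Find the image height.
hi = (-di/do) × ho = 38.5 cm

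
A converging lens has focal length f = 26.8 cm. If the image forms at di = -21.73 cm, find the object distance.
1/do = 1/f − 1/di → do = 12 cm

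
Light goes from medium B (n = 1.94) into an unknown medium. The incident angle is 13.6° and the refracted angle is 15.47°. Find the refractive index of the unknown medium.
n₂ = n₁·sin θ₁ / sin θ₂ = 1.71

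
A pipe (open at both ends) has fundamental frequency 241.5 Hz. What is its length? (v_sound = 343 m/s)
L = v/(2f₁) = 0.7101 m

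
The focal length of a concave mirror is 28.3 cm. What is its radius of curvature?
R = 2|f| = 56.6 cm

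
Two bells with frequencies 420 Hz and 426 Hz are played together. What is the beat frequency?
6 Hz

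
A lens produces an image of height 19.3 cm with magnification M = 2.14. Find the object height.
ho = |hi|/|M| = 9.019 cm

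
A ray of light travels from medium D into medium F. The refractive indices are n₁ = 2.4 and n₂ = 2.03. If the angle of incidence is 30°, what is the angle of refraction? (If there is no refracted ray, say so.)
sin θ₂ = (n₁/n₂)·sin θ₁ = 0.5911 → θ₂ = 36.24°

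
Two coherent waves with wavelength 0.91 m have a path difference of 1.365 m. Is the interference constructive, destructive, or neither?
destructive — path difference = 1.5λ, an odd multiple of λ/2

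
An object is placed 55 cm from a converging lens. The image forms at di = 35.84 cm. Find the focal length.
1/f = 1/do + 1/di → f = 21.7 cm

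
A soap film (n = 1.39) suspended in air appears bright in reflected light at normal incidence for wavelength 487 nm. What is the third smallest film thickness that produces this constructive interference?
2nt = (m − ½)λ with m = 3 → t = (m − ½)λ/(2n) = 437.9 nm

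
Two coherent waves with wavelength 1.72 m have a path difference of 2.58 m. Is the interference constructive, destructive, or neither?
destructive — path difference = 1.5λ, an odd multiple of λ/2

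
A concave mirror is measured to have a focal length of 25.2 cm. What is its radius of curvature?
R = 2|f| = 50.4 cm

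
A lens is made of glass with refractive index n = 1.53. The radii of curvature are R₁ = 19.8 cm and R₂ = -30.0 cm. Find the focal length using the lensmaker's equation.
1/f = (n − 1)(1/R₁ − 1/R₂) → f = 22.51 cm (converging lens)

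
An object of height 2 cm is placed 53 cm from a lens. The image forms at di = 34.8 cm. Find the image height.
hi = (-di/do) × ho = -1.313 cm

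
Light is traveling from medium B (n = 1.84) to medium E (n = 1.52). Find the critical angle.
θc = arcsin(n₂/n₁) = 55.7°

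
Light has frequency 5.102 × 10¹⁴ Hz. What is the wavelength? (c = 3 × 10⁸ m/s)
λ = c/f = 588 nm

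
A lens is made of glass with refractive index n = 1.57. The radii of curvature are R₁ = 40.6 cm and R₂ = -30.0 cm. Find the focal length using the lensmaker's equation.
1/f = (n − 1)(1/R₁ − 1/R₂) → f = 30.27 cm (converging lens)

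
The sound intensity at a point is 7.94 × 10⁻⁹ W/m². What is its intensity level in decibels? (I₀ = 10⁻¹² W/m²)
β = 10·log₁₀(I/I₀) = 39 dB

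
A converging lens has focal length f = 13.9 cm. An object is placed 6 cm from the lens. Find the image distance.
1/di = 1/f − 1/do → di = -10.56 cm (virtual image)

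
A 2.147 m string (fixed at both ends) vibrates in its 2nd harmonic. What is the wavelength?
λₙ = 2L/n = 2.147 m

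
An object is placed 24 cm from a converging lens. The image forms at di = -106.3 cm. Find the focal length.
1/f = 1/do + 1/di → f = 31 cm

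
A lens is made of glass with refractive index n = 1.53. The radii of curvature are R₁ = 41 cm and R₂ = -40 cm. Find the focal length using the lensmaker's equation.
1/f = (n − 1)(1/R₁ − 1/R₂) → f = 38.2 cm (converging lens)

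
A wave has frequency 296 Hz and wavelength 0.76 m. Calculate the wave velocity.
v = fλ = 225 m/s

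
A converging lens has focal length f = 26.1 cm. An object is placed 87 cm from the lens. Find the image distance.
1/di = 1/f − 1/do → di = 37.29 cm (real image)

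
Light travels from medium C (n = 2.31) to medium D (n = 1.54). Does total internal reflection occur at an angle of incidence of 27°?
θc = arcsin(n₂/n₁) = 41.81°; 27° < θc, so no — the ray refracts.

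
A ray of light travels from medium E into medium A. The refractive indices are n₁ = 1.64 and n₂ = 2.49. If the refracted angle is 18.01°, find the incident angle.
sin θ₁ = (n₂/n₁)·sin θ₂ → θ₁ = 28°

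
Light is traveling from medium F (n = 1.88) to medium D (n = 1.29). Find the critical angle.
θc = arcsin(n₂/n₁) = 43.33°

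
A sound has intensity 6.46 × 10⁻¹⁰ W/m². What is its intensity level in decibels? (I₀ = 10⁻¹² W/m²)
β = 10·log₁₀(I/I₀) = 28.1 dB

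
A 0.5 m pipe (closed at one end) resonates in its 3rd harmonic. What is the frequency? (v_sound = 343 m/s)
fₙ = nv/(4L) = 514.5 Hz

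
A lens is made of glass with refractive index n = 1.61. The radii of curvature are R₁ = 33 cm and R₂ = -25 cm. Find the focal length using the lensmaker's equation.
1/f = (n − 1)(1/R₁ − 1/R₂) → f = 23.32 cm (converging lens)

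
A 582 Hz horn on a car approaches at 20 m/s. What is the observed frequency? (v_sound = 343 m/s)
f_obs = f·v/(v − v_s) = 618 Hz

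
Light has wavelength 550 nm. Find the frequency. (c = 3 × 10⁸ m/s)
f = c/λ = 5.455 × 10¹⁴ Hz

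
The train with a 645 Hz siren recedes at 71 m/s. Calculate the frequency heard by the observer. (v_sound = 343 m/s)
f_obs = f·v/(v + v_s) = 534.4 Hz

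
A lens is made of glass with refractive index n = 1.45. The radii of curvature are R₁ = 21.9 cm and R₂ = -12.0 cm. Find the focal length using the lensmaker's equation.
1/f = (n − 1)(1/R₁ − 1/R₂) → f = 17.23 cm (converging lens)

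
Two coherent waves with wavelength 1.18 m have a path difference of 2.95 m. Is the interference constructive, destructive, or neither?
destructive — path difference = 2.5λ, an odd multiple of λ/2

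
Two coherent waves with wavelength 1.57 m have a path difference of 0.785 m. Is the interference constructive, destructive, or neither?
destructive — path difference = 0.5λ, an odd multiple of λ/2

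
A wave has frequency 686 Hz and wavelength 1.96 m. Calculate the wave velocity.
v = fλ = 1345 m/s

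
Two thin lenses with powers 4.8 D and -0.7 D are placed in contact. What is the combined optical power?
P_total = P₁ + P₂ = 4.1 D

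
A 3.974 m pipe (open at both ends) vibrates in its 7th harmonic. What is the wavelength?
λₙ = 2L/n = 1.135 m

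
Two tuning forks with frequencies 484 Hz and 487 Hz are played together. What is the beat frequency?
3 Hz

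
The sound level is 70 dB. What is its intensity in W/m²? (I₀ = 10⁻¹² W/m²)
I = I₀·10^(β/10) = 1.00 × 10⁻⁵ W/m²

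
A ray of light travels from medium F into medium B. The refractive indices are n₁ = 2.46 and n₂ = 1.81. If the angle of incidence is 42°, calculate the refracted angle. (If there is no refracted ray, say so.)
sin θ₂ = (n₁/n₂)·sin θ₁ = 0.9094 → θ₂ = 65.43°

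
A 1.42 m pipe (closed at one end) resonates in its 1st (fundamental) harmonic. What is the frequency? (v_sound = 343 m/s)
fₙ = nv/(4L) = 60.39 Hz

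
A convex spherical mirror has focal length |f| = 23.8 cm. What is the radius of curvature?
R = 2|f| = 47.6 cm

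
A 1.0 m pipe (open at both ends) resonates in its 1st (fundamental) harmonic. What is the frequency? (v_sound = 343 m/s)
fₙ = nv/(2L) = 171.5 Hz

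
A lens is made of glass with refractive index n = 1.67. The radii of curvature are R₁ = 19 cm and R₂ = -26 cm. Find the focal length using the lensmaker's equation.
1/f = (n − 1)(1/R₁ − 1/R₂) → f = 16.38 cm (converging lens)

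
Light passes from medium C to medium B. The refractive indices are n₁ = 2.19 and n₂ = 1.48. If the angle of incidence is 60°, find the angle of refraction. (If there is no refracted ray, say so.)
sin θ₂ = (n₁/n₂)·sin θ₁ = 1.281 > 1, so there is no refracted ray — the light undergoes total internal reflection.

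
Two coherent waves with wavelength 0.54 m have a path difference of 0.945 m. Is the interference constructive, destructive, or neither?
neither (partial) — path difference = 1.75λ, neither a whole number of wavelengths nor an odd multiple of λ/2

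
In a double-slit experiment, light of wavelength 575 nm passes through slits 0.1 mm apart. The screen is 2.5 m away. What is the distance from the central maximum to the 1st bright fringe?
y = mλL/d = 14.37 mm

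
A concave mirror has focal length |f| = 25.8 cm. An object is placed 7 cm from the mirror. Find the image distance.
f = +25.8 cm (concave); 1/di = 1/f − 1/do → di = -9.606 cm (virtual image, behind mirror)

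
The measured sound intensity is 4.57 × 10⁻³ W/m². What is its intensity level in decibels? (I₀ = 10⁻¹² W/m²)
β = 10·log₁₀(I/I₀) = 96.6 dB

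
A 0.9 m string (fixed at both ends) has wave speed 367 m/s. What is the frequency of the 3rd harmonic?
fₙ = nv/(2L) = 611.7 Hz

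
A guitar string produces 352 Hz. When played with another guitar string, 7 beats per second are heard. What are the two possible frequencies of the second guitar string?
f₂ = 352 ± 7 Hz → 359 Hz or 345 Hz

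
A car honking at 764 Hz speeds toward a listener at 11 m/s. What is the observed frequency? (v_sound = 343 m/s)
f_obs = f·v/(v − v_s) = 789.3 Hz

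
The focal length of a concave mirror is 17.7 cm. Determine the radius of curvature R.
R = 2|f| = 35.4 cm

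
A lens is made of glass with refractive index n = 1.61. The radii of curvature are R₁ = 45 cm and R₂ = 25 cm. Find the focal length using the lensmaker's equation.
1/f = (n − 1)(1/R₁ − 1/R₂) → f = -92.21 cm (diverging lens)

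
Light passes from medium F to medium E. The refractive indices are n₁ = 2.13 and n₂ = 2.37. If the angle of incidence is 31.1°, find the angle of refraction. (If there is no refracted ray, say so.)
sin θ₂ = (n₁/n₂)·sin θ₁ = 0.4642 → θ₂ = 27.66°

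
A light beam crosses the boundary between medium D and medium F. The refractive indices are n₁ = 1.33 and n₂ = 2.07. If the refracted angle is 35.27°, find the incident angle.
sin θ₁ = (n₂/n₁)·sin θ₂ → θ₁ = 63.99°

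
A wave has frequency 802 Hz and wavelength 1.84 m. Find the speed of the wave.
v = fλ = 1476 m/s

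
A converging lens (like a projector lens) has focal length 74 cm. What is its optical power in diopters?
P = 1/f = 1.351 D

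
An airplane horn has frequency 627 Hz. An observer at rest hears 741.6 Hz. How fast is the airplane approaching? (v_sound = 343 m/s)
v_s = v·(1 − f/f_obs) = 53 m/s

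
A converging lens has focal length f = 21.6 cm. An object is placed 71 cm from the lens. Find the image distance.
1/di = 1/f − 1/do → di = 31.04 cm (real image)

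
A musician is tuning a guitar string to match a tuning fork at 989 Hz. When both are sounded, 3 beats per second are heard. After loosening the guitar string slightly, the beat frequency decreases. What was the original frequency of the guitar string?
992 Hz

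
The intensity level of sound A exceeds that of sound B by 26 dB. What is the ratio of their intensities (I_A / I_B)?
I_A/I_B = 10^(Δβ/10) = 398.1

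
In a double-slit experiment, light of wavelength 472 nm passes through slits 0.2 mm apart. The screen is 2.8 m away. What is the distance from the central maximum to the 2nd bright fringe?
y = mλL/d = 13.22 mm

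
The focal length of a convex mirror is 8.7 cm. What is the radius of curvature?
R = 2|f| = 17.4 cm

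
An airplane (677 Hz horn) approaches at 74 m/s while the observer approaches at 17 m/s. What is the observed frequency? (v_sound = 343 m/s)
f_obs = f·(v + v_o)/(v − v_s) = 906 Hz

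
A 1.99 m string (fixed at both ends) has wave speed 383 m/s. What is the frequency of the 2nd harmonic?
fₙ = nv/(2L) = 192.5 Hz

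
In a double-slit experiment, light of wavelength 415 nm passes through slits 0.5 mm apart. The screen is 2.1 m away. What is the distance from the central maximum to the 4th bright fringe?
y = mλL/d = 6.972 mm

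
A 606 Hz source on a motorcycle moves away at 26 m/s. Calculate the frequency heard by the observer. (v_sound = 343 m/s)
f_obs = f·v/(v + v_s) = 563.3 Hz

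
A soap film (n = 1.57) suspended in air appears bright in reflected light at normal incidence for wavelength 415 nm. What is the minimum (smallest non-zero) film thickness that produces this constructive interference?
2nt = (m − ½)λ with m = 1 → t = (m − ½)λ/(2n) = 66.08 nm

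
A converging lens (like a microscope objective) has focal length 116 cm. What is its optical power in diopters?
P = 1/f = 0.8621 D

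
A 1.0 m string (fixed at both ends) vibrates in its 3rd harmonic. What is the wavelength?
λₙ = 2L/n = 0.6667 m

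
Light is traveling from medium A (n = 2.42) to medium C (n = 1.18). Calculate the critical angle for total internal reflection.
θc = arcsin(n₂/n₁) = 29.18°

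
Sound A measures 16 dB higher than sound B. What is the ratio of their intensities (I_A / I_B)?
I_A/I_B = 10^(Δβ/10) = 39.81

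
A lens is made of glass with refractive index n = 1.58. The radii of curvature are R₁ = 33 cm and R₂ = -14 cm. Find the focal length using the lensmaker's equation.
1/f = (n − 1)(1/R₁ − 1/R₂) → f = 16.95 cm (converging lens)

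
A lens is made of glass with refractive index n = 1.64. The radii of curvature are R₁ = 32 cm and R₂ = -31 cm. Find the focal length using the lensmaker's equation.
1/f = (n − 1)(1/R₁ − 1/R₂) → f = 24.6 cm (converging lens)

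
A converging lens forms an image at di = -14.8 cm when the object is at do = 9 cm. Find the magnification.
M = −di/do = 1.644 (upright image)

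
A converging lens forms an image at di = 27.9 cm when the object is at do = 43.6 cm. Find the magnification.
M = −di/do = -0.6399 (inverted image)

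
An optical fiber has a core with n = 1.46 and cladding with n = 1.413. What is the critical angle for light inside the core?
θc = arcsin(n_cladding/n_core) = 75.42°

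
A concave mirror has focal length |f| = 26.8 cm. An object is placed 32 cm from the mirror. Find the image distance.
f = +26.8 cm (concave); 1/di = 1/f − 1/do → di = 164.9 cm (real image, in front of mirror)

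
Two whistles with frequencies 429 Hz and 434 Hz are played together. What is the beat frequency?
5 Hz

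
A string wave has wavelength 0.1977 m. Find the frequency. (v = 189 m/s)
f = v/λ = 956 Hz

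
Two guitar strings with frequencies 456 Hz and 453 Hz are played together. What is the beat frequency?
3 Hz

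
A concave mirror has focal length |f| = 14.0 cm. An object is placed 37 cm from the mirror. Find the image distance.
f = +14.0 cm (concave); 1/di = 1/f − 1/do → di = 22.52 cm (real image, in front of mirror)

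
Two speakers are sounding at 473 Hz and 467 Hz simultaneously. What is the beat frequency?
6 Hz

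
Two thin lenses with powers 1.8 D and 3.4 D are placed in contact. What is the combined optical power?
P_total = P₁ + P₂ = 5.2 D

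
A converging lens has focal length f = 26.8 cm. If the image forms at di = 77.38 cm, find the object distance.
1/do = 1/f − 1/di → do = 41 cm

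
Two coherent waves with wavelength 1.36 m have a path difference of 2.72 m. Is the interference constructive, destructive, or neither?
constructive — path difference = 2λ, a whole number of wavelengths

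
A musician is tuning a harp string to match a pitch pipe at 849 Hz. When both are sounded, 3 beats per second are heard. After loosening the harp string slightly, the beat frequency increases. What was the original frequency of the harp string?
846 Hz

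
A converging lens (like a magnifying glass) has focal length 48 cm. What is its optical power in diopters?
P = 1/f = 2.083 D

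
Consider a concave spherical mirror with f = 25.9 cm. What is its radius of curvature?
R = 2|f| = 51.8 cm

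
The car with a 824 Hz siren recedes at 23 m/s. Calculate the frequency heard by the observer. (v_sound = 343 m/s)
f_obs = f·v/(v + v_s) = 772.2 Hz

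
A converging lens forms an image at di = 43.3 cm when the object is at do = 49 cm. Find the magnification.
M = −di/do = -0.8837 (inverted image)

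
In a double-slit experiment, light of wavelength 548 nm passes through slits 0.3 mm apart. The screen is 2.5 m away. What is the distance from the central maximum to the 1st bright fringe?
y = mλL/d = 4.567 mm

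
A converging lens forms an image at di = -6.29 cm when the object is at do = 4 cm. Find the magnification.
M = −di/do = 1.573 (upright image)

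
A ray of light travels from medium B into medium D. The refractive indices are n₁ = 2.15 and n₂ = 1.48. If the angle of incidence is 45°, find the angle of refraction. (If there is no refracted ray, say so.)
sin θ₂ = (n₁/n₂)·sin θ₁ = 1.027 > 1, so there is no refracted ray — the light undergoes total internal reflection.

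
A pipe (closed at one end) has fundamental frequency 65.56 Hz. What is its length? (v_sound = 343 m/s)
L = v/(4f₁) = 1.308 m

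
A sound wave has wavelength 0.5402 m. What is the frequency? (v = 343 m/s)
f = v/λ = 635 Hz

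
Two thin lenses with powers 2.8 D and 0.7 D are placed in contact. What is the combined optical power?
P_total = P₁ + P₂ = 3.5 D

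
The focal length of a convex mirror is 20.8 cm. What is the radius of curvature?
R = 2|f| = 41.6 cm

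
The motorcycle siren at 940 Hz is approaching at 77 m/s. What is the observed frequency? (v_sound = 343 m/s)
f_obs = f·v/(v − v_s) = 1212 Hz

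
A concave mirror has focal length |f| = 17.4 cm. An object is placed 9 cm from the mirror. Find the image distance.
f = +17.4 cm (concave); 1/di = 1/f − 1/do → di = -18.64 cm (virtual image, behind mirror)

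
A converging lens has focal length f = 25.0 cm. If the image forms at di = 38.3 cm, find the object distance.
1/do = 1/f − 1/di → do = 71.99 cm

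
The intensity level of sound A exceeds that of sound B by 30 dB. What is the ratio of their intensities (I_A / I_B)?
I_A/I_B = 10^(Δβ/10) = 1000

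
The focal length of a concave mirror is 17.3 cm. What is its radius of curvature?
R = 2|f| = 34.6 cm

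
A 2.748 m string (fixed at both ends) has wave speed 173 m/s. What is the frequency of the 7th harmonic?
fₙ = nv/(2L) = 220.3 Hz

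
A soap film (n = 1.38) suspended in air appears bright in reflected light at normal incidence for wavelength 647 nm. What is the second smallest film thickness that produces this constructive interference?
2nt = (m − ½)λ with m = 2 → t = (m − ½)λ/(2n) = 351.6 nm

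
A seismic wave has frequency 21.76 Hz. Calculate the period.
T = 1/f = 0.04596 s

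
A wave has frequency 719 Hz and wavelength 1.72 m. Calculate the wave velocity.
v = fλ = 1237 m/s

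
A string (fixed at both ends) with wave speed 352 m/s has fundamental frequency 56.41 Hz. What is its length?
L = v/(2f₁) = 3.12 m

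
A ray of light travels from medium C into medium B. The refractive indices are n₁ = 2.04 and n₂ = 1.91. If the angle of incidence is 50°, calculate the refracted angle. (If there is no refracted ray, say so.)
sin θ₂ = (n₁/n₂)·sin θ₁ = 0.8182 → θ₂ = 54.9°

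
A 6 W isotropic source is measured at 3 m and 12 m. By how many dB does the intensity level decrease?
Δβ = 20·log₁₀(r₂/r₁) = 12.04 dB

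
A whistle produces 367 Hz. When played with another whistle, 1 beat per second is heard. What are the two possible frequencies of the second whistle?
f₂ = 367 ± 1 Hz → 368 Hz or 366 Hz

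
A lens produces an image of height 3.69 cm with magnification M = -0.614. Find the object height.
ho = |hi|/|M| = 6.01 cm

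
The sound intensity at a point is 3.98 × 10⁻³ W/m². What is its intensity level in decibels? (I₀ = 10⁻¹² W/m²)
β = 10·log₁₀(I/I₀) = 96 dB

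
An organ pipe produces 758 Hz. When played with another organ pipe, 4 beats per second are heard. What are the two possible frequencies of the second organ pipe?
f₂ = 758 ± 4 Hz → 762 Hz or 754 Hz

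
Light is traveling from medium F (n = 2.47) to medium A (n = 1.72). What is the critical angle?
θc = arcsin(n₂/n₁) = 44.14°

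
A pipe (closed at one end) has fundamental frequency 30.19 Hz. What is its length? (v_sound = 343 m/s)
L = v/(4f₁) = 2.84 m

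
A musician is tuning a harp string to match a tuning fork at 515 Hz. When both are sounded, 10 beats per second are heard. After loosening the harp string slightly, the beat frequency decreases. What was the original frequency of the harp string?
525 Hz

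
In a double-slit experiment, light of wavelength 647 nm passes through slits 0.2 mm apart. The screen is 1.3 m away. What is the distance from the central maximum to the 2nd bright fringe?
y = mλL/d = 8.411 mm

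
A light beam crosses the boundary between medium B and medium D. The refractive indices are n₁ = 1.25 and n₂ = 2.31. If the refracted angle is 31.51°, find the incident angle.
sin θ₁ = (n₂/n₁)·sin θ₂ → θ₁ = 74.98°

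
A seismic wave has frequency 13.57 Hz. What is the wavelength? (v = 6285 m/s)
λ = v/f = 463.2 m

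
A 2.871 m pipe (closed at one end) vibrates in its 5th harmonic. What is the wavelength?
λₙ = 4L/n = 2.297 m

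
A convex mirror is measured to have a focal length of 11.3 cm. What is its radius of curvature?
R = 2|f| = 22.6 cm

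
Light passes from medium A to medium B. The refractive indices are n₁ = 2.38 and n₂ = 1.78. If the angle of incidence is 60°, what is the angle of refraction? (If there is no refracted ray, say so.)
sin θ₂ = (n₁/n₂)·sin θ₁ = 1.158 > 1, so there is no refracted ray — the light undergoes total internal reflection.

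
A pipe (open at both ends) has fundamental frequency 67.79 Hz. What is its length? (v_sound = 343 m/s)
L = v/(2f₁) = 2.53 m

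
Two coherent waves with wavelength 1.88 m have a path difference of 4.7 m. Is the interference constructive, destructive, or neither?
destructive — path difference = 2.5λ, an odd multiple of λ/2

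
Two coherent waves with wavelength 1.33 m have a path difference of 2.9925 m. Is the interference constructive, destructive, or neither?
neither (partial) — path difference = 2.25λ, neither a whole number of wavelengths nor an odd multiple of λ/2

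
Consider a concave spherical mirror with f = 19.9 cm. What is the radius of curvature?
R = 2|f| = 39.8 cm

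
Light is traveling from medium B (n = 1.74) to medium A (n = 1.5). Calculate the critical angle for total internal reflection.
θc = arcsin(n₂/n₁) = 59.55°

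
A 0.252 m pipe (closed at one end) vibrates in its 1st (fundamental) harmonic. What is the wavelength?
λₙ = 4L/n = 1.008 m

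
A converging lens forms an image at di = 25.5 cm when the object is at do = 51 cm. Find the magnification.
M = −di/do = -0.5 (inverted image)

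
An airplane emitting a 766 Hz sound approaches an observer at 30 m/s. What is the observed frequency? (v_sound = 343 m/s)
f_obs = f·v/(v − v_s) = 839.4 Hz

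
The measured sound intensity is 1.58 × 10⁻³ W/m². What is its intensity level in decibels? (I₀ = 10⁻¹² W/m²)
β = 10·log₁₀(I/I₀) = 91.99 dB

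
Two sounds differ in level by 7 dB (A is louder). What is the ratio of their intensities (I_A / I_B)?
I_A/I_B = 10^(Δβ/10) = 5.012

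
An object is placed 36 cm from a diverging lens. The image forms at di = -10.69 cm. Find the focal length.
1/f = 1/do + 1/di → f = -15.21 cm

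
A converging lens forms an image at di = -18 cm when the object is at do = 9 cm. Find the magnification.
M = −di/do = 2 (upright image)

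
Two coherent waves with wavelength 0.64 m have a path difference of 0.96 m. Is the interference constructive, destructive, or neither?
destructive — path difference = 1.5λ, an odd multiple of λ/2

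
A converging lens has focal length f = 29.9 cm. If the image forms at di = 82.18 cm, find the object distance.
1/do = 1/f − 1/di → do = 47 cm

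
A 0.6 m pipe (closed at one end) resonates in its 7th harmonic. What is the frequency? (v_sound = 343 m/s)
fₙ = nv/(4L) = 1000 Hz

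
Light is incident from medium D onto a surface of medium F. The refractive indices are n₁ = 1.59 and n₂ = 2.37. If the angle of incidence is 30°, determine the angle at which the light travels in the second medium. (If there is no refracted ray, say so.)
sin θ₂ = (n₁/n₂)·sin θ₁ = 0.3354 → θ₂ = 19.6°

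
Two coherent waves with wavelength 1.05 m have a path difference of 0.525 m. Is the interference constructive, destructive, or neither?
destructive — path difference = 0.5λ, an odd multiple of λ/2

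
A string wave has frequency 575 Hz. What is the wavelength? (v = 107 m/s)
λ = v/f = 0.1861 m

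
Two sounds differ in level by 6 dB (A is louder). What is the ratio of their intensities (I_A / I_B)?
I_A/I_B = 10^(Δβ/10) = 3.981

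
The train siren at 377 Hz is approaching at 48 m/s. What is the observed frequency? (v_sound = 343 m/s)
f_obs = f·v/(v − v_s) = 438.3 Hz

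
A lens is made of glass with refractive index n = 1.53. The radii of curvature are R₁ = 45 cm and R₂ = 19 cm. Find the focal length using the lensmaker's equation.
1/f = (n − 1)(1/R₁ − 1/R₂) → f = -62.05 cm (diverging lens)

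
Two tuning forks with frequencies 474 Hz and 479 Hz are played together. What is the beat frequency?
5 Hz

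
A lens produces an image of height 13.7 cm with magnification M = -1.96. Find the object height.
ho = |hi|/|M| = 6.99 cm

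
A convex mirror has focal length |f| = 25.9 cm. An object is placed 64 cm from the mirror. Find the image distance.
f = −25.9 cm (convex); 1/di = 1/f − 1/do → di = -18.44 cm (virtual image, behind mirror)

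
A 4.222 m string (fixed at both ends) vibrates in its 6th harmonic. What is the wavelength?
λₙ = 2L/n = 1.407 m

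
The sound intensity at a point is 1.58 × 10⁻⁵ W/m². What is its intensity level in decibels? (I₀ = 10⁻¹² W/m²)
β = 10·log₁₀(I/I₀) = 71.99 dB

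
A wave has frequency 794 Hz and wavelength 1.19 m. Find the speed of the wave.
v = fλ = 944.9 m/s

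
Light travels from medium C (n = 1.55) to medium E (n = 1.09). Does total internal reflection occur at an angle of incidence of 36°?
θc = arcsin(n₂/n₁) = 44.69°; 36° < θc, so no — the ray refracts.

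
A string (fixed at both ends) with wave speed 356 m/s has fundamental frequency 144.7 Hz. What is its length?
L = v/(2f₁) = 1.23 m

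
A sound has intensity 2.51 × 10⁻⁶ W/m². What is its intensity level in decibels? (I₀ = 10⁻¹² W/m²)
β = 10·log₁₀(I/I₀) = 64 dB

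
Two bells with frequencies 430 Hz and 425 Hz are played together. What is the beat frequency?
5 Hz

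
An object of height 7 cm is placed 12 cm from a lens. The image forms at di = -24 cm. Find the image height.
hi = (-di/do) × ho = 14 cm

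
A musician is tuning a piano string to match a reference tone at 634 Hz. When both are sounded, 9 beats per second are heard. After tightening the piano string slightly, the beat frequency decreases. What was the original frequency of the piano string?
625 Hz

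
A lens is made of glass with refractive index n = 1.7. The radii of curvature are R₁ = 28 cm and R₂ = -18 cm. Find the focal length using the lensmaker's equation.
1/f = (n − 1)(1/R₁ − 1/R₂) → f = 15.65 cm (converging lens)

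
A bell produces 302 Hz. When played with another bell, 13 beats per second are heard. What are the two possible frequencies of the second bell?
f₂ = 302 ± 13 Hz → 315 Hz or 289 Hz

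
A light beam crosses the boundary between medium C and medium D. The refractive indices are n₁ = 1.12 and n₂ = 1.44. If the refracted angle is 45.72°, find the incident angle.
sin θ₁ = (n₂/n₁)·sin θ₂ → θ₁ = 67°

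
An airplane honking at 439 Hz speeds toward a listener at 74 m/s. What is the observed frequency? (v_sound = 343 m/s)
f_obs = f·v/(v − v_s) = 559.8 Hz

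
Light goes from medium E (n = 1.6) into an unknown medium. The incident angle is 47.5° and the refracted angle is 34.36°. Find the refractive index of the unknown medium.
n₂ = n₁·sin θ₁ / sin θ₂ = 2.09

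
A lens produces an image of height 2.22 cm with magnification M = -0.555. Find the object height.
ho = |hi|/|M| = 4 cm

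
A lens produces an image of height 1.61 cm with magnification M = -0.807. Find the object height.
ho = |hi|/|M| = 1.995 cm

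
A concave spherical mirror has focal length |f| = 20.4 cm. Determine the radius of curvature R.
R = 2|f| = 40.8 cm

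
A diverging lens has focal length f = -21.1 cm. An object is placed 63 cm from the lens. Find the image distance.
1/di = 1/f − 1/do → di = -15.81 cm (virtual image)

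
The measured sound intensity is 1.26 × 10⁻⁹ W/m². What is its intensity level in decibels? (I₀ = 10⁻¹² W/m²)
β = 10·log₁₀(I/I₀) = 31 dB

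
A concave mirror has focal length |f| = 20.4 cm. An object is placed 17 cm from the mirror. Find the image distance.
f = +20.4 cm (concave); 1/di = 1/f − 1/do → di = -102 cm (virtual image, behind mirror)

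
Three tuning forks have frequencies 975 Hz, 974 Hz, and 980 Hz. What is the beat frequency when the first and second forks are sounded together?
1 Hz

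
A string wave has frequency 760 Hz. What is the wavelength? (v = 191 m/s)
λ = v/f = 0.2513 m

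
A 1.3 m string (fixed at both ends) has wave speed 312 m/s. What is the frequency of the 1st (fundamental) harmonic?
fₙ = nv/(2L) = 120 Hz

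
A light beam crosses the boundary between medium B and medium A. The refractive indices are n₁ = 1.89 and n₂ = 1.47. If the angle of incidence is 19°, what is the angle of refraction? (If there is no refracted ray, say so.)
sin θ₂ = (n₁/n₂)·sin θ₁ = 0.4186 → θ₂ = 24.75°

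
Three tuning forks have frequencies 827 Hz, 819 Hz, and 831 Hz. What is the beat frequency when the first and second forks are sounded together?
8 Hz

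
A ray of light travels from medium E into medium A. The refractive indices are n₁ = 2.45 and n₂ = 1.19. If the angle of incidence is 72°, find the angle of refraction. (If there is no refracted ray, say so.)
sin θ₂ = (n₁/n₂)·sin θ₁ = 1.958 > 1, so there is no refracted ray — the light undergoes total internal reflection.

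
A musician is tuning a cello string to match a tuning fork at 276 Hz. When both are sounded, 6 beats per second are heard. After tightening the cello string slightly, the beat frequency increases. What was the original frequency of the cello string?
282 Hz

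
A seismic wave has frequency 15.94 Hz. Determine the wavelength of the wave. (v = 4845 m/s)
λ = v/f = 304 m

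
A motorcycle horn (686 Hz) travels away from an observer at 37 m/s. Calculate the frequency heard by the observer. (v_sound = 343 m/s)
f_obs = f·v/(v + v_s) = 619.2 Hz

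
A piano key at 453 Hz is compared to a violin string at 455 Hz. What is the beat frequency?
2 Hz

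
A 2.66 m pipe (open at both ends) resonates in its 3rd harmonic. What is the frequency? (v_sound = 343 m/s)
fₙ = nv/(2L) = 193.4 Hz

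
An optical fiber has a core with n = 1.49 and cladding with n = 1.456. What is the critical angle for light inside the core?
θc = arcsin(n_cladding/n_core) = 77.74°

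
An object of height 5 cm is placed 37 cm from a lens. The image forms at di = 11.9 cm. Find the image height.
hi = (-di/do) × ho = -1.608 cm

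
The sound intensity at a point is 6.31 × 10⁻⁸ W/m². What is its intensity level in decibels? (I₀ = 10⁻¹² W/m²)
β = 10·log₁₀(I/I₀) = 48 dB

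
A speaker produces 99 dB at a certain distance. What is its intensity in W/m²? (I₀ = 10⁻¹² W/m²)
I = I₀·10^(β/10) = 7.94 × 10⁻³ W/m²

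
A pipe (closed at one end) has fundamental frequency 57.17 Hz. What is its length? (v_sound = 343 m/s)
L = v/(4f₁) = 1.5 m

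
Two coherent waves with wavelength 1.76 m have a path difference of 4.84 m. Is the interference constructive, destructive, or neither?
neither (partial) — path difference = 2.75λ, neither a whole number of wavelengths nor an odd multiple of λ/2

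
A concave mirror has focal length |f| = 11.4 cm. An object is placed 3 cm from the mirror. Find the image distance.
f = +11.4 cm (concave); 1/di = 1/f − 1/do → di = -4.071 cm (virtual image, behind mirror)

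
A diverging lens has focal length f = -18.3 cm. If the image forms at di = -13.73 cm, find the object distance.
1/do = 1/f − 1/di → do = 54.98 cm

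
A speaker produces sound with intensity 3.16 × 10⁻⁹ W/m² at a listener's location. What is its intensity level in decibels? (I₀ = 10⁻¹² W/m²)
β = 10·log₁₀(I/I₀) = 35 dB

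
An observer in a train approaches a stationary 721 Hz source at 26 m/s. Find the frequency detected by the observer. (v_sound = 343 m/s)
f_obs = f·(v + v_o)/v = 775.7 Hz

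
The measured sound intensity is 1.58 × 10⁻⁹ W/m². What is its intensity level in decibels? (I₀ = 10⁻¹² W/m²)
β = 10·log₁₀(I/I₀) = 31.99 dB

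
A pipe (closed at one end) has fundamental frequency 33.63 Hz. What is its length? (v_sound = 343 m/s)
L = v/(4f₁) = 2.55 m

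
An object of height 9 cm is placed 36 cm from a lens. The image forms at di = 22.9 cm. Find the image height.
hi = (-di/do) × ho = -5.725 cm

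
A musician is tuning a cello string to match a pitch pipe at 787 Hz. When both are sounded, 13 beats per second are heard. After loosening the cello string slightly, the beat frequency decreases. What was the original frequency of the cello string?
800 Hz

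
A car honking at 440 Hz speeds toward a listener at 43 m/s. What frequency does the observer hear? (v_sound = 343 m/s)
f_obs = f·v/(v − v_s) = 503.1 Hz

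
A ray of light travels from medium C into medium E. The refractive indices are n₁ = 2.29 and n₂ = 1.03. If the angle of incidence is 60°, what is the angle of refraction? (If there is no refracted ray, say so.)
sin θ₂ = (n₁/n₂)·sin θ₁ = 1.925 > 1, so there is no refracted ray — the light undergoes total internal reflection.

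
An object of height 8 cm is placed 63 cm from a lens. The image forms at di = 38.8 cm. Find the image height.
hi = (-di/do) × ho = -4.927 cm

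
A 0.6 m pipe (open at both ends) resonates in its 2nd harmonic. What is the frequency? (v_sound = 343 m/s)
fₙ = nv/(2L) = 571.7 Hz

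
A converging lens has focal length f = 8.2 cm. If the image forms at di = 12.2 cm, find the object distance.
1/do = 1/f − 1/di → do = 25.01 cm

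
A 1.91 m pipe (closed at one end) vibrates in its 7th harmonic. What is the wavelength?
λₙ = 4L/n = 1.091 m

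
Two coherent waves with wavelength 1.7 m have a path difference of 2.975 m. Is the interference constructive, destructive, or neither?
neither (partial) — path difference = 1.75λ, neither a whole number of wavelengths nor an odd multiple of λ/2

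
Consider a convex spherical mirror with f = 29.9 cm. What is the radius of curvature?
R = 2|f| = 59.8 cm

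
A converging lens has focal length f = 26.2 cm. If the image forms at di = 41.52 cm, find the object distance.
1/do = 1/f − 1/di → do = 71.01 cm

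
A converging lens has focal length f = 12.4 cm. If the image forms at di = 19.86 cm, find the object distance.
1/do = 1/f − 1/di → do = 33.01 cm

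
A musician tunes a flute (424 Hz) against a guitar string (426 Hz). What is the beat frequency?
2 Hz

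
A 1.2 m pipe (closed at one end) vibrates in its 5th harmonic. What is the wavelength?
λₙ = 4L/n = 0.96 m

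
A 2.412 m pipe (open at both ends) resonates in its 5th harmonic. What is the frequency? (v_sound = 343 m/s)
fₙ = nv/(2L) = 355.5 Hz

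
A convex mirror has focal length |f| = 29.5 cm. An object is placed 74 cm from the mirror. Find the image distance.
f = −29.5 cm (convex); 1/di = 1/f − 1/do → di = -21.09 cm (virtual image, behind mirror)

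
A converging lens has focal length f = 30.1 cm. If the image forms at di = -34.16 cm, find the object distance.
1/do = 1/f − 1/di → do = 16 cm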